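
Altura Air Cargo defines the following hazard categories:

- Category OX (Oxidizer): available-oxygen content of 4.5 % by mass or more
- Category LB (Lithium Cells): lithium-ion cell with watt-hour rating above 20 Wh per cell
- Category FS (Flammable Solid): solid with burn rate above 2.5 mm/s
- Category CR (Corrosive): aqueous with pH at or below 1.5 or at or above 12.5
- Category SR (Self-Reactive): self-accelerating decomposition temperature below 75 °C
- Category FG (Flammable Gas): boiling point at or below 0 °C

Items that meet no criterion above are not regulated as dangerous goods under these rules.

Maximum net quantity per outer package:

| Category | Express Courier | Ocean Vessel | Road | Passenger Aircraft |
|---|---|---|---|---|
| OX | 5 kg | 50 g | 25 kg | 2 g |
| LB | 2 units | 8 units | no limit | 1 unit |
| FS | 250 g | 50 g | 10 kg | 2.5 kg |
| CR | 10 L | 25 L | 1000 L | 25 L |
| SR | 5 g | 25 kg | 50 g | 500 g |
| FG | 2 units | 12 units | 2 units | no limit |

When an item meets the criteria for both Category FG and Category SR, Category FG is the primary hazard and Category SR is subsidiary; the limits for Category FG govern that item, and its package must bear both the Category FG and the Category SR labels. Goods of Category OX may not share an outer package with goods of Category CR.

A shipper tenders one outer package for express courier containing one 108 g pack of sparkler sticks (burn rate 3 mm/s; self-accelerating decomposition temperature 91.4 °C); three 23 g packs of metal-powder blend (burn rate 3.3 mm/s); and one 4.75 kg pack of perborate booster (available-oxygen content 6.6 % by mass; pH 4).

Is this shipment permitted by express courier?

Yes

Burn rate 3 mm/s meets the Category FS criterion (Flammable Solid), so the sparkler sticks are Category FS.
With burn rate 3.3 mm/s (> 2.5 mm/s), the metal-powder blend falls in Category FS.
With available-oxygen content 6.6 % by mass (≥ 4.5 % by mass), the perborate booster falls in Category OX.
Category OX quantity: 4.75 kg.
That is within the Category OX express courier limit of 5 kg.
Category FS net quantity: 108 g + (three 23 g packs = 69 g) = 177 g.
177 g ≤ 250 g (express courier limit, Category FS) — within limit.
The segregation rule (Category OX with Category CR) does not apply to Category OX with Category FS.
Every hazard category is within its express courier limit and no segregation rule is violated.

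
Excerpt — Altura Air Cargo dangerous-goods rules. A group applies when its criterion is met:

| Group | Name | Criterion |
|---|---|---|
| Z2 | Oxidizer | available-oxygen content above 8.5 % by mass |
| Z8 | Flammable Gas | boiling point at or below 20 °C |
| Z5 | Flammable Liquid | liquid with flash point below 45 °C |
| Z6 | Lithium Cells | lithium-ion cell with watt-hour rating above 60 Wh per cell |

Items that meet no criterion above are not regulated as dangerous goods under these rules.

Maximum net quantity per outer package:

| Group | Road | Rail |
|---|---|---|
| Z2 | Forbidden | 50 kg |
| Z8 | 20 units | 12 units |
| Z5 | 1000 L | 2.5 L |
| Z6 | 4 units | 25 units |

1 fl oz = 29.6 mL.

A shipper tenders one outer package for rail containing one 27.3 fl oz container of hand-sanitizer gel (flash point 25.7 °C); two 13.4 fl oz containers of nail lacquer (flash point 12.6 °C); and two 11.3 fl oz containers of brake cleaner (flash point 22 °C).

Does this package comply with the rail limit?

Yes

Hand-sanitizer gel: flash point 25.7 °C < 45 °C → Group Z5 (Flammable Liquid).
With flash point 12.6 °C (< 45 °C), the nail lacquer falls in Group Z5.
With flash point 22 °C (< 45 °C), the brake cleaner falls in Group Z5.
Total Group Z5: (one 27.3 fl oz container = 808.08 mL) + (two 13.4 fl oz containers = 793.28 mL) + (two 11.3 fl oz containers = 668.96 mL) = 2270.32 mL.
2270.32 mL is within the rail limit of 2.5 L for Group Z5.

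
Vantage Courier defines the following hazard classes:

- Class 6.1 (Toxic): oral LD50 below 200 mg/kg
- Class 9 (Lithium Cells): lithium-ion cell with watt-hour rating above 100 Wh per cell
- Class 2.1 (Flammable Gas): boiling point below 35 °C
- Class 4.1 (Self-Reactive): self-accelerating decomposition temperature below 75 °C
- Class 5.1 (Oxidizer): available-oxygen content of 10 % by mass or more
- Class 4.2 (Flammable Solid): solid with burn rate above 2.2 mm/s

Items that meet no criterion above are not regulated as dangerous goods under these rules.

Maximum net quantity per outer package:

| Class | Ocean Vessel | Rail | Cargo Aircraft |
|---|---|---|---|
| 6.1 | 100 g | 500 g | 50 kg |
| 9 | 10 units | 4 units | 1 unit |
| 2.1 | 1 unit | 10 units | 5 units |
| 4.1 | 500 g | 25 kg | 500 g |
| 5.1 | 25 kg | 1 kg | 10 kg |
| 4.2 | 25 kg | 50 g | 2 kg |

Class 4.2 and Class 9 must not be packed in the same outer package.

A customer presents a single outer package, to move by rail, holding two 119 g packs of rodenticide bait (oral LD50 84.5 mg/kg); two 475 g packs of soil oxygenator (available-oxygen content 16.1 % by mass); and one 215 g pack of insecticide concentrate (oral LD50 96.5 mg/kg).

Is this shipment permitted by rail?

Oral LD50 84.5 mg/kg meets the Class 6.1 criterion (Toxic), so the rodenticide bait is Class 6.1.
The soil oxygenator has available-oxygen content 16.1 % by mass, which is ≥ 10 % by mass, so it is Class 5.1 (Oxidizer).
The insecticide concentrate has oral LD50 96.5 mg/kg, which is < 200 mg/kg, so it is Class 6.1 (Toxic).
Total Class 6.1: (two 119 g packs = 238 g) + 215 g = 453 g.
453 g is within the rail limit of 500 g for Class 6.1.
Class 5.1 quantity: two 475 g packs = 950 g.
That is within the Class 5.1 rail limit of 1 kg.
The segregation rule (Class 4.2 with Class 9) does not apply to Class 6.1 with Class 5.1.
Every hazard class is within its rail limit and no segregation rule is violated.

Yes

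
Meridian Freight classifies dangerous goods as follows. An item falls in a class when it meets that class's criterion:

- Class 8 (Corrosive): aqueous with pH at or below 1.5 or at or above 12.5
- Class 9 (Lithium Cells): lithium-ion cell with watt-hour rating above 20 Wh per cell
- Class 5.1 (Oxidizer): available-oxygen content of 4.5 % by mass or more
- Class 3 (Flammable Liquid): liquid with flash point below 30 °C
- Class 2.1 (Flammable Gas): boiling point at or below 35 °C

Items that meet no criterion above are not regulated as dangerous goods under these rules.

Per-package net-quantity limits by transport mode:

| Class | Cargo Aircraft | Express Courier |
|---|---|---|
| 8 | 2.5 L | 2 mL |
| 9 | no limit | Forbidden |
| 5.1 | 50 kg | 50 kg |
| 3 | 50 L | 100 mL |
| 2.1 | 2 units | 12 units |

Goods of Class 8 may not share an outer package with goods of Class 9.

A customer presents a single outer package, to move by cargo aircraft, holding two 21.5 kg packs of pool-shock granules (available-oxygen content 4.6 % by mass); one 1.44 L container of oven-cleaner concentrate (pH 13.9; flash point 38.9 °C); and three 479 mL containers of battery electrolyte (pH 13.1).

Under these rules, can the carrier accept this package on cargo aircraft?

With available-oxygen content 4.6 % by mass (≥ 4.5 % by mass), the pool-shock granules fall in Class 5.1.
The oven-cleaner concentrate has pH 13.9, which is ≥ 12.5, so it is Class 8 (Corrosive).
Battery electrolyte: pH 13.1 ≥ 12.5 → Class 8 (Corrosive).
Total Class 8: 1.44 L + (three 479 mL containers = 1.437 L) = 2.877 L.
2.877 L exceeds the cargo aircraft limit of 2.5 L for Class 8.
Class 5.1 quantity: two 21.5 kg packs = 43 kg.
43 kg ≤ 50 kg (cargo aircraft limit, Class 5.1) — within limit.
The segregation rule (Class 8 with Class 9) does not apply to Class 8 with Class 5.1.

No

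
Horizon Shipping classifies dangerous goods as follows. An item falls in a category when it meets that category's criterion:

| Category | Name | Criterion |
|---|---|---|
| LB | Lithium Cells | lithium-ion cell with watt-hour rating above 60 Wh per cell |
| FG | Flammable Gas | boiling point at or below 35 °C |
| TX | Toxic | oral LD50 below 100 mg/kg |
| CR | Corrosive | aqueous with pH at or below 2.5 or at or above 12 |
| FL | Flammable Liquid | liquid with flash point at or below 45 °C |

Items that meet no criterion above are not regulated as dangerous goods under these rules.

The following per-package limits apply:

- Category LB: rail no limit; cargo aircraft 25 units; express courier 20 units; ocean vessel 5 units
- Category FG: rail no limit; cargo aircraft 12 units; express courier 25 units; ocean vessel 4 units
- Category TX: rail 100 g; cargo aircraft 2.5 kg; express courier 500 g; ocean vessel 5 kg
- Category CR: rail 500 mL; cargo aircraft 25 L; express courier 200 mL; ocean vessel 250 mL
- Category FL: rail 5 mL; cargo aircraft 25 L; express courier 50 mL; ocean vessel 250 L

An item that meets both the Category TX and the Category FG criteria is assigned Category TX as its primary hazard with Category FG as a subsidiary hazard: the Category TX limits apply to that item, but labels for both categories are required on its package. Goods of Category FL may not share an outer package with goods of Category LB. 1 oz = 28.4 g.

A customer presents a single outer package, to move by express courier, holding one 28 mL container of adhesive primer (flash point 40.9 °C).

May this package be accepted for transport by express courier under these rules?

Flash point 40.9 °C meets the Category FL criterion (Flammable Liquid), so the adhesive primer is Category FL.
Category FL quantity: 28 mL.
28 mL is within the express courier limit of 50 mL for Category FL.

Yes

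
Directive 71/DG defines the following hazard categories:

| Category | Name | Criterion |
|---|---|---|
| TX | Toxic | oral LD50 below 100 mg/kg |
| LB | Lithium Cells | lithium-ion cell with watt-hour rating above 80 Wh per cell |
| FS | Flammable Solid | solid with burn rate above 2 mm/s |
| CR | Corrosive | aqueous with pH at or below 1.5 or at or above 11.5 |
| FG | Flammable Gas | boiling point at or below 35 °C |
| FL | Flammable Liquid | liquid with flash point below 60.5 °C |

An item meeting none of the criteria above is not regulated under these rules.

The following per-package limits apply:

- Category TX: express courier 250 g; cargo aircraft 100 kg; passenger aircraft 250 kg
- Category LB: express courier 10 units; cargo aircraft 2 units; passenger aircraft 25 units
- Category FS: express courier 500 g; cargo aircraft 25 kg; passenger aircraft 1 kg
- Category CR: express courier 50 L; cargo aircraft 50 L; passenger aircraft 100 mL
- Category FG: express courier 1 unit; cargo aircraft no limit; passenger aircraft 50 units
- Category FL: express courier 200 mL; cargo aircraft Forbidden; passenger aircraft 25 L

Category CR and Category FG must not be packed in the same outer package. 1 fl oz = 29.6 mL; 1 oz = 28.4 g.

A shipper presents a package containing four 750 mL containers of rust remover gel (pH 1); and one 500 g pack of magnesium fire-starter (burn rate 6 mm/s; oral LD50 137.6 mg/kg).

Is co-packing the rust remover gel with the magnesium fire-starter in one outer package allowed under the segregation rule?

Yes

pH 1 meets the Category CR criterion (Corrosive), so the rust remover gel is Category CR.
Burn rate 6 mm/s meets the Category FS criterion (Flammable Solid), so the magnesium fire-starter is Category FS.
No segregation rule bars Category CR with Category FS.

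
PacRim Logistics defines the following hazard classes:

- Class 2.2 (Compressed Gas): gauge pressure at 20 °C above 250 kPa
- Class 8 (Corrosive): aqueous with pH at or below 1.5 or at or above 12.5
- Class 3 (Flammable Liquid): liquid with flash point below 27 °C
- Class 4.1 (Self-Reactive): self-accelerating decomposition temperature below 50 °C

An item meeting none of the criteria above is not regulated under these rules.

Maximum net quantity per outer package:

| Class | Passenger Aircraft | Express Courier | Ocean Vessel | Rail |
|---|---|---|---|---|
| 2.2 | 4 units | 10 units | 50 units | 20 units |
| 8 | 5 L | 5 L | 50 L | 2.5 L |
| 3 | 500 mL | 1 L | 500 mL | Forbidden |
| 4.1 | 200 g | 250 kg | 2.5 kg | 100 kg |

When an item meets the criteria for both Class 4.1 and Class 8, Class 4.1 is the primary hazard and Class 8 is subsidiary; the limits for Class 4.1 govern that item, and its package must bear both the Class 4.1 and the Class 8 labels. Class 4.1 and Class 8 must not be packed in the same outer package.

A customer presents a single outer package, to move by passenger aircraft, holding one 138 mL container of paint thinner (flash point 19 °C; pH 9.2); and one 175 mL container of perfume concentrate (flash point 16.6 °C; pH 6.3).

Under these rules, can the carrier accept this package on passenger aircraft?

Yes

Flash point 19 °C meets the Class 3 criterion (Flammable Liquid), so the paint thinner is Class 3.
Perfume concentrate: flash point 16.6 °C < 27 °C → Class 3 (Flammable Liquid).
Total Class 3: 138 mL + 175 mL = 313 mL.
That is within the Class 3 passenger aircraft limit of 500 mL.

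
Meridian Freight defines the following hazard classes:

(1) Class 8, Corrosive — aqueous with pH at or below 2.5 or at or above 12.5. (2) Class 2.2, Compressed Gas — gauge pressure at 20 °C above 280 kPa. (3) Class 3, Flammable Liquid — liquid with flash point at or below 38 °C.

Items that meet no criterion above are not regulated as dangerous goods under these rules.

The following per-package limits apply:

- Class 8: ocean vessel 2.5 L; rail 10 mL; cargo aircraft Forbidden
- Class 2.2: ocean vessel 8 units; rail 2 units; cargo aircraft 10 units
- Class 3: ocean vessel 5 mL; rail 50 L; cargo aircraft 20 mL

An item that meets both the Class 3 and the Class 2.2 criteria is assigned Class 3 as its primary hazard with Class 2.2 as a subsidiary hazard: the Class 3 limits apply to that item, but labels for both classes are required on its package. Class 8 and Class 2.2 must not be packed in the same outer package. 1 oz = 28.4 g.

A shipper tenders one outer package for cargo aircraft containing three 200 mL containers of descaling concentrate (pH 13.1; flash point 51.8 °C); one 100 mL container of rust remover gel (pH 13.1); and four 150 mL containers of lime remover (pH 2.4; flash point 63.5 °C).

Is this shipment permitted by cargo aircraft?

Descaling concentrate: pH 13.1 ≥ 12.5 → Class 8 (Corrosive).
pH 13.1 meets the Class 8 criterion (Corrosive), so the rust remover gel is Class 8.
pH 2.4 meets the Class 8 criterion (Corrosive), so the lime remover is Class 8.
Total Class 8: (three 200 mL containers = 600 mL) + 100 mL + (four 150 mL containers = 600 mL) = 1.3 L.
By cargo aircraft, Class 8 is Forbidden regardless of quantity.

No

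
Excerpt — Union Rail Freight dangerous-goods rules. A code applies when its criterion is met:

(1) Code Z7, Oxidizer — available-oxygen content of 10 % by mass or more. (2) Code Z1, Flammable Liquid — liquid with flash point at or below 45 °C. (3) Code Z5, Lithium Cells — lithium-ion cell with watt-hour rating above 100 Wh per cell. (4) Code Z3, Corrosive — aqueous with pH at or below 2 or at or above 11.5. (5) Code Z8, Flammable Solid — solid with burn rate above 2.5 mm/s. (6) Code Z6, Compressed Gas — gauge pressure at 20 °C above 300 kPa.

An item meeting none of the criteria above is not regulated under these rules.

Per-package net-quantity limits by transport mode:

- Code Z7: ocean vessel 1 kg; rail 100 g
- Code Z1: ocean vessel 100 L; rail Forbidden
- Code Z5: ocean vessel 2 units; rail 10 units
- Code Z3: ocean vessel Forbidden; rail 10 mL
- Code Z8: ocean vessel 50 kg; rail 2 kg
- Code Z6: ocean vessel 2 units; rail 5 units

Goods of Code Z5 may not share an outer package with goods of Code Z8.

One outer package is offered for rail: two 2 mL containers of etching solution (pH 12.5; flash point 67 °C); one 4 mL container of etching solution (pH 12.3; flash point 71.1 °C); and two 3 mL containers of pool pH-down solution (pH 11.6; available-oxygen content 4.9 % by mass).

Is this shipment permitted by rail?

No

The etching solution has pH 12.5, which is ≥ 11.5, so it is Code Z3 (Corrosive).
With pH 12.3 (≥ 11.5), the etching solution falls in Code Z3.
The pool pH-down solution has pH 11.6, which is ≥ 11.5, so it is Code Z3 (Corrosive).
Code Z3 net quantity: (two 2 mL containers = 4 mL) + 4 mL + (two 3 mL containers = 6 mL) = 14 mL.
14 mL exceeds the rail limit of 10 mL for Code Z3.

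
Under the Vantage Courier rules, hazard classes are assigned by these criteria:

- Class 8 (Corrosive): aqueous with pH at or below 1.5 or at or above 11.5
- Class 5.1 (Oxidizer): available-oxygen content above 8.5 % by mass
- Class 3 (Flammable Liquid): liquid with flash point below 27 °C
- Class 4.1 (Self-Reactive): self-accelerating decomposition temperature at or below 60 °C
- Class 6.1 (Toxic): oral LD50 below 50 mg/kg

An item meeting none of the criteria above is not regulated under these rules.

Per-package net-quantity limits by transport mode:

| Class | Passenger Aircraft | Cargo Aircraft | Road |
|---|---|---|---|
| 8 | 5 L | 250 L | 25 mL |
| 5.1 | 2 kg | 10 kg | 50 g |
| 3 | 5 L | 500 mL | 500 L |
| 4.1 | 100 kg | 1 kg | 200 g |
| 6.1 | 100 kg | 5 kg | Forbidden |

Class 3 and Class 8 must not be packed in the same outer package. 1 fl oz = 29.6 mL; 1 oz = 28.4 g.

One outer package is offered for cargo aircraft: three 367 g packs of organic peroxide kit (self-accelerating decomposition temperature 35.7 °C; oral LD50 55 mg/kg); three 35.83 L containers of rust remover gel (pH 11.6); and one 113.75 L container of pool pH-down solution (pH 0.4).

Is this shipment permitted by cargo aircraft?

No

Organic peroxide kit: self-accelerating decomposition temperature 35.7 °C ≤ 60 °C → Class 4.1 (Self-Reactive).
Rust remover gel: pH 11.6 ≥ 11.5 → Class 8 (Corrosive).
Pool pH-down solution: pH 0.4 ≤ 1.5 → Class 8 (Corrosive).
Class 4.1 quantity: three 367 g packs = 1.101 kg.
1.101 kg > 1 kg (cargo aircraft limit, Class 4.1) — over the limit.
Total Class 8: (three 35.83 L containers = 107.49 L) + 113.75 L = 221.24 L.
That is within the Class 8 cargo aircraft limit of 250 L.
The segregation rule (Class 3 with Class 8) does not apply to Class 4.1 with Class 8.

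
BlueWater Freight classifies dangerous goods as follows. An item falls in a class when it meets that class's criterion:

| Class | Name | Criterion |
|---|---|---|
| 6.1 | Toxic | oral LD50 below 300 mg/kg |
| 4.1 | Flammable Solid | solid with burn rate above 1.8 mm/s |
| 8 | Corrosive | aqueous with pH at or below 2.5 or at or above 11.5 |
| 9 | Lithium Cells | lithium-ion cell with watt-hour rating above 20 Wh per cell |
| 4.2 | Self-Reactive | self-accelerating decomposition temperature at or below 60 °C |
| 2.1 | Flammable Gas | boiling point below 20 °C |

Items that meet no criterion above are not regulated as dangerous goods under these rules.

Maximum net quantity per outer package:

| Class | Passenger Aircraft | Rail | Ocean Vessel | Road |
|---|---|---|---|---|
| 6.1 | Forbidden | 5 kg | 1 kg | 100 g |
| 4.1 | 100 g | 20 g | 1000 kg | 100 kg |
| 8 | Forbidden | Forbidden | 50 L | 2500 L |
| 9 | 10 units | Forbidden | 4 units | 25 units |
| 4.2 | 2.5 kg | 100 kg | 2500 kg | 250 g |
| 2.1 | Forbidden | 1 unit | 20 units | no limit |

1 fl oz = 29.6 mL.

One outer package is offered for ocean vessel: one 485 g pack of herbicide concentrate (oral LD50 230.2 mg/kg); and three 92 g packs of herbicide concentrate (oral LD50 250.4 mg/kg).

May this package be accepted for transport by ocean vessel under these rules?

With oral LD50 230.2 mg/kg (< 300 mg/kg), the herbicide concentrate falls in Class 6.1.
Oral LD50 250.4 mg/kg meets the Class 6.1 criterion (Toxic), so the herbicide concentrate is Class 6.1.
Class 6.1 net quantity: 485 g + (three 92 g packs = 276 g) = 761 g.
That is within the Class 6.1 ocean vessel limit of 1 kg.

Yes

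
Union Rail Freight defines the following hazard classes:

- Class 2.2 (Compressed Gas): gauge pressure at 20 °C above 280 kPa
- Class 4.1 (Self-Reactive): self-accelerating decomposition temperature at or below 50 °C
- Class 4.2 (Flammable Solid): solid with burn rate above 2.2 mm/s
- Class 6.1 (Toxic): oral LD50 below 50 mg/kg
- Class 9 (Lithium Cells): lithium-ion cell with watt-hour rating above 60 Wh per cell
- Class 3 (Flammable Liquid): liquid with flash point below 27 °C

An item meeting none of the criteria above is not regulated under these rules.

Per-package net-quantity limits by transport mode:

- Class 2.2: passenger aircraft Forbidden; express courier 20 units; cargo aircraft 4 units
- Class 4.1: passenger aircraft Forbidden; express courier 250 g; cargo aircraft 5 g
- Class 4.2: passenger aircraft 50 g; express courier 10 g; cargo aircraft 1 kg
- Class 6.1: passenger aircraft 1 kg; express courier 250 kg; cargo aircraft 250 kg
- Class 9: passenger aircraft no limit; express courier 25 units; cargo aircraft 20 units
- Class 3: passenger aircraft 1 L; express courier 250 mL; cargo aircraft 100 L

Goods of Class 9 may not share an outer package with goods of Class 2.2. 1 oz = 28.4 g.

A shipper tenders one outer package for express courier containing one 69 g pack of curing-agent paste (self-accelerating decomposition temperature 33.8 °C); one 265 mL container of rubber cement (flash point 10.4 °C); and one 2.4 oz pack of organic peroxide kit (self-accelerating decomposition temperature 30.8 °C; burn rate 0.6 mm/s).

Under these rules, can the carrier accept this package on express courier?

The curing-agent paste has self-accelerating decomposition temperature 33.8 °C, which is ≤ 50 °C, so it is Class 4.1 (Self-Reactive).
Rubber cement: flash point 10.4 °C < 27 °C → Class 3 (Flammable Liquid).
Self-accelerating decomposition temperature 30.8 °C meets the Class 4.1 criterion (Self-Reactive), so the organic peroxide kit is Class 4.1.
Total Class 4.1: 69 g + (one 2.4 oz pack = 68.16 g) = 137.16 g.
That is within the Class 4.1 express courier limit of 250 g.
Class 3 quantity: 265 mL.
265 mL > 250 mL (express courier limit, Class 3) — over the limit.
The segregation rule (Class 9 with Class 2.2) does not apply to Class 4.1 with Class 3.

No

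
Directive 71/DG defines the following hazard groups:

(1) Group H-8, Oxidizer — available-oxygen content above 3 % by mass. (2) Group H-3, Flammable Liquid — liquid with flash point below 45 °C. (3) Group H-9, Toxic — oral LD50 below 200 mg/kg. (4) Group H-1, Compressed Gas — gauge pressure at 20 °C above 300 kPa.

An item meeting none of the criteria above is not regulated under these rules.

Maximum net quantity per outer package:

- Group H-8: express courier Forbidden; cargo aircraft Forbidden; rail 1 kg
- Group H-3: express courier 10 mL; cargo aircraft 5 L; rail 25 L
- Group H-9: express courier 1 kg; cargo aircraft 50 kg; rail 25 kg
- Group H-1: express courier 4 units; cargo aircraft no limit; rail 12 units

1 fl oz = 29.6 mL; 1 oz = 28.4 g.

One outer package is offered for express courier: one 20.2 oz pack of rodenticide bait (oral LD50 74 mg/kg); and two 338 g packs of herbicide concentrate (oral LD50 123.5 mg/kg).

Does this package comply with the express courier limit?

No

With oral LD50 74 mg/kg (< 200 mg/kg), the rodenticide bait falls in Group H-9.
With oral LD50 123.5 mg/kg (< 200 mg/kg), the herbicide concentrate falls in Group H-9.
Group H-9 net quantity: (one 20.2 oz pack = 573.68 g) + (two 338 g packs = 676 g) = 1249.68 g.
1249.68 g > 1 kg (express courier limit, Group H-9) — over the limit.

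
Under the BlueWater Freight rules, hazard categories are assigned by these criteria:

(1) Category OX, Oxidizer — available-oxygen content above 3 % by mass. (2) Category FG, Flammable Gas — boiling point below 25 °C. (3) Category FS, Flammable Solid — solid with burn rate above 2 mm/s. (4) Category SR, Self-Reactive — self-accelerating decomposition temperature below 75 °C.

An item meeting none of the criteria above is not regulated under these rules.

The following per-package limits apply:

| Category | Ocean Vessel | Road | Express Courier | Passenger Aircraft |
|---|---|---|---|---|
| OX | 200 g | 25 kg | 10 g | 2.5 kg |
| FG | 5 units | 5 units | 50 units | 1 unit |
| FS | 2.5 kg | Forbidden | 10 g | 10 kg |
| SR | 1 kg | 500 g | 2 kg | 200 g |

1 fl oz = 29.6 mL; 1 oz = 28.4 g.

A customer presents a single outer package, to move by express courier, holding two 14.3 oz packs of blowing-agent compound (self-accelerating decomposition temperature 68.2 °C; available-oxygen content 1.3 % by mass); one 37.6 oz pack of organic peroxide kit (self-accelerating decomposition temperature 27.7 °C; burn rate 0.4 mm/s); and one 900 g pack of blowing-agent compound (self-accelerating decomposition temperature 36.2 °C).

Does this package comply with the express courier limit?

The blowing-agent compound has self-accelerating decomposition temperature 68.2 °C, which is < 75 °C, so it is Category SR (Self-Reactive).
Self-accelerating decomposition temperature 27.7 °C meets the Category SR criterion (Self-Reactive), so the organic peroxide kit is Category SR.
Self-accelerating decomposition temperature 36.2 °C meets the Category SR criterion (Self-Reactive), so the blowing-agent compound is Category SR.
Total Category SR: (two 14.3 oz packs = 812.24 g) + (one 37.6 oz pack = 1067.84 g) + 900 g = 2780.08 g.
That exceeds the Category SR express courier limit of 2 kg.

No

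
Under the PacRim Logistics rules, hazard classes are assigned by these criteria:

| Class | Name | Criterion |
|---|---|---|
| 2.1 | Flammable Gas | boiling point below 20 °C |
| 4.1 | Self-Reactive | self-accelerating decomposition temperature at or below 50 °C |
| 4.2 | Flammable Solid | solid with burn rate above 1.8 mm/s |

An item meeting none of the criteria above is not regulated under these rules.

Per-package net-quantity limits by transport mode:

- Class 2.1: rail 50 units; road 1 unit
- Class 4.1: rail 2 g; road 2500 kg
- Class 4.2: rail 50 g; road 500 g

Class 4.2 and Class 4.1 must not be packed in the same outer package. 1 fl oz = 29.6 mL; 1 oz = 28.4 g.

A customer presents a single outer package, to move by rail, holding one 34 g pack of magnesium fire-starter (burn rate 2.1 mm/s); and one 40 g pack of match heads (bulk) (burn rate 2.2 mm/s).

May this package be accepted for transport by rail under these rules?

No

The magnesium fire-starter has burn rate 2.1 mm/s, which is > 1.8 mm/s, so it is Class 4.2 (Flammable Solid).
The match heads (bulk) have burn rate 2.2 mm/s, which is > 1.8 mm/s, so they are Class 4.2 (Flammable Solid).
Total Class 4.2: 34 g + 40 g = 74 g.
That exceeds the Class 4.2 rail limit of 50 g.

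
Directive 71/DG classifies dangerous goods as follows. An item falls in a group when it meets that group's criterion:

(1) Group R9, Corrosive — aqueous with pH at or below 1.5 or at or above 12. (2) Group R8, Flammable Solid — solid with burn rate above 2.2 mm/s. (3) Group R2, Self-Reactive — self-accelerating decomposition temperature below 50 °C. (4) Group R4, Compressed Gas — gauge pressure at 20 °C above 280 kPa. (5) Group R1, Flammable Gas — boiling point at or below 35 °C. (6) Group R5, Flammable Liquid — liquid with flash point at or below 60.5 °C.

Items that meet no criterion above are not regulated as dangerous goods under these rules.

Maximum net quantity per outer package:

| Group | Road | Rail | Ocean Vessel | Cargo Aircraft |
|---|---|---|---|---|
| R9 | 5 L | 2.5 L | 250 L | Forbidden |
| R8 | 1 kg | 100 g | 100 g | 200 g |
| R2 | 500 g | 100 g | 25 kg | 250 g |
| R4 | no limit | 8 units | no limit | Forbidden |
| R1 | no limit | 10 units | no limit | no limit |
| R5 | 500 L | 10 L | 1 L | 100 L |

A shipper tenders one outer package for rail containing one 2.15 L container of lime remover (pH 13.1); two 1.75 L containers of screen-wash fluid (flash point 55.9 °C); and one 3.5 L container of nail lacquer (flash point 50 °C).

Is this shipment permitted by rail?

Yes

The lime remover has pH 13.1, which is ≥ 12, so it is Group R9 (Corrosive).
With flash point 55.9 °C (≤ 60.5 °C), the screen-wash fluid falls in Group R5.
Nail lacquer: flash point 50 °C ≤ 60.5 °C → Group R5 (Flammable Liquid).
Total Group R5: (two 1.75 L containers = 3.5 L) + 3.5 L = 7 L.
That is within the Group R5 rail limit of 10 L.
Group R9 quantity: 2.15 L.
That is within the Group R9 rail limit of 2.5 L.
Every hazard group is within its rail limit and no segregation rule is violated.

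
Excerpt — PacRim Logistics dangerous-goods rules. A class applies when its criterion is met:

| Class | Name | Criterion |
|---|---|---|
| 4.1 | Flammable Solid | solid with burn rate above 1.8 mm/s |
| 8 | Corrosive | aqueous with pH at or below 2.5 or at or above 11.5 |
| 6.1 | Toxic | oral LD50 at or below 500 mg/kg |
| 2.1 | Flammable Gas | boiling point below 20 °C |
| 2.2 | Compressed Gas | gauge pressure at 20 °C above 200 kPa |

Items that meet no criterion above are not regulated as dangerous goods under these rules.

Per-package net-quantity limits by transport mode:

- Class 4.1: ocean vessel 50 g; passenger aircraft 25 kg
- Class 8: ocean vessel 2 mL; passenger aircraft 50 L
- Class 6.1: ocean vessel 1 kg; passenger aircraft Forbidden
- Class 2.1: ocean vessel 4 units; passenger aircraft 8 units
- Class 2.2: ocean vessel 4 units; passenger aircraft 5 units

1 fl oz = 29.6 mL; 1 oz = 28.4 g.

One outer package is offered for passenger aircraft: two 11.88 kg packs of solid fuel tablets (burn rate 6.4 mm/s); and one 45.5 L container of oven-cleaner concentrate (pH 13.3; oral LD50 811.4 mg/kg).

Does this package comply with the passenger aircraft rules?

With burn rate 6.4 mm/s (> 1.8 mm/s), the solid fuel tablets fall in Class 4.1.
The oven-cleaner concentrate has pH 13.3, which is ≥ 11.5, so it is Class 8 (Corrosive).
Class 4.1 quantity: two 11.88 kg packs = 23.76 kg.
That is within the Class 4.1 passenger aircraft limit of 25 kg.
Class 8 quantity: 45.5 L.
45.5 L ≤ 50 L (passenger aircraft limit, Class 8) — within limit.
Every hazard class is within its passenger aircraft limit and no segregation rule is violated.

Yes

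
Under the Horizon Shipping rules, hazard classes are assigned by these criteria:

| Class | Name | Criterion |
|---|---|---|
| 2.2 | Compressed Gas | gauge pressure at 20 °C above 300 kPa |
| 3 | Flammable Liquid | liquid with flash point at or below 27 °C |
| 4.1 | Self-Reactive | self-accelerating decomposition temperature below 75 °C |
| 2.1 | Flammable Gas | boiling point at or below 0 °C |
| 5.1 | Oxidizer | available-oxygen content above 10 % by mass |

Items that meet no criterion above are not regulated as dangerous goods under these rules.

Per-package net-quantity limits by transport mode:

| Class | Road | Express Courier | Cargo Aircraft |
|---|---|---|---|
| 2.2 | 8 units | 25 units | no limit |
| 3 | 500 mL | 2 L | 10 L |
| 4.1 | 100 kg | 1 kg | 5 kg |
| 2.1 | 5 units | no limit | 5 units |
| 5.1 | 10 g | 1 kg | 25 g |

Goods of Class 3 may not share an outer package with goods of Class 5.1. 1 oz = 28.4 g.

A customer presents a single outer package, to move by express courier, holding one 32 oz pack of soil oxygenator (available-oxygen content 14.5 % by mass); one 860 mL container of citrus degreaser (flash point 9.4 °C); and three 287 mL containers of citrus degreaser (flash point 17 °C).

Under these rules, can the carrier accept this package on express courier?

Soil oxygenator: available-oxygen content 14.5 % by mass > 10 % by mass → Class 5.1 (Oxidizer).
Citrus degreaser: flash point 9.4 °C ≤ 27 °C → Class 3 (Flammable Liquid).
The citrus degreaser has flash point 17 °C, which is ≤ 27 °C, so it is Class 3 (Flammable Liquid).
Class 3 net quantity: 860 mL + (three 287 mL containers = 861 mL) = 1.721 L.
That is within the Class 3 express courier limit of 2 L.
Class 5.1 quantity: one 32 oz pack = 908.8 g.
908.8 g ≤ 1 kg (express courier limit, Class 5.1) — within limit.
Class 3 and Class 5.1 may not share an outer package.

No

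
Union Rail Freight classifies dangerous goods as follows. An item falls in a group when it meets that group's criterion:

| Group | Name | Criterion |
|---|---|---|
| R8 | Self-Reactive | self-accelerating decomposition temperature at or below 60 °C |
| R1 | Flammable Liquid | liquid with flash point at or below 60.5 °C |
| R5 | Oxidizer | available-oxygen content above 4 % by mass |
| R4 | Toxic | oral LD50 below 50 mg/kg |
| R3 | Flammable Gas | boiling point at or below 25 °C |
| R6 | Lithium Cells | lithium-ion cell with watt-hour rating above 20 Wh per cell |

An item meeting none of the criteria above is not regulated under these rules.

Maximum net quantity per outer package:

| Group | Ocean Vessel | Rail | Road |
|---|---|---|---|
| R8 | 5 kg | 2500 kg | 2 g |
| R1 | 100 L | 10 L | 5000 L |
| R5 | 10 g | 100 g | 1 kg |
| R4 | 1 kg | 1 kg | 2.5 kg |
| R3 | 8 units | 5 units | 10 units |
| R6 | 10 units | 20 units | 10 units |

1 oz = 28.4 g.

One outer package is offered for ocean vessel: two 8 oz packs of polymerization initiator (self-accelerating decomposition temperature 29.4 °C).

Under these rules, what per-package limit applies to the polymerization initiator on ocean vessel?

The polymerization initiator has self-accelerating decomposition temperature 29.4 °C, which is ≤ 60 °C, so it is Group R8 (Self-Reactive).
The ocean vessel limit for Group R8 is 5 kg.

5 kg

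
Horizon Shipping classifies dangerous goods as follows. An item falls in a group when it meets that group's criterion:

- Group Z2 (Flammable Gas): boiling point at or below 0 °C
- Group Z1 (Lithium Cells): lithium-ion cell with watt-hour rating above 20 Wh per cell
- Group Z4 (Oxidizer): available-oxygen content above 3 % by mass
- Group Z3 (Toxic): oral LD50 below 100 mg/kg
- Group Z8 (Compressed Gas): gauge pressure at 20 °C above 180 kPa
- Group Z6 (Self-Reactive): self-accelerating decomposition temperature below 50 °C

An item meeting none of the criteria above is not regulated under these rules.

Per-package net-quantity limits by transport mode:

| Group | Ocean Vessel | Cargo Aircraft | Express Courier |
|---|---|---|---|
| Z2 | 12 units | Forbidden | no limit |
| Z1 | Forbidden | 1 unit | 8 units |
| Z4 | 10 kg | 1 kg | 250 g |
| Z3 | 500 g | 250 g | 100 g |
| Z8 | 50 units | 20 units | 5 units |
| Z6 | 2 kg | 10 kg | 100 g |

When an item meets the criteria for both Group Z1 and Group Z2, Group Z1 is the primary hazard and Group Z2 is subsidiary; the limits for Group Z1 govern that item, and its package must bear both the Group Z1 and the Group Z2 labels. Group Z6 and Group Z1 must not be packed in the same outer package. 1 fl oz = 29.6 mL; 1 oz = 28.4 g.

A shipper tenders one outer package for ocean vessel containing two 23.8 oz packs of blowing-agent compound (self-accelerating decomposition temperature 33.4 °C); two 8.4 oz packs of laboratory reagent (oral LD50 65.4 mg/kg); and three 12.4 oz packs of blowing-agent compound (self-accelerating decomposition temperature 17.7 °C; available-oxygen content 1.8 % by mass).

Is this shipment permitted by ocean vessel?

No

Self-accelerating decomposition temperature 33.4 °C meets the Group Z6 criterion (Self-Reactive), so the blowing-agent compound is Group Z6.
With oral LD50 65.4 mg/kg (< 100 mg/kg), the laboratory reagent falls in Group Z3.
Self-accelerating decomposition temperature 17.7 °C meets the Group Z6 criterion (Self-Reactive), so the blowing-agent compound is Group Z6.
Group Z6 net quantity: (two 23.8 oz packs = 1351.84 g) + (three 12.4 oz packs = 1056.48 g) = 2408.32 g.
2408.32 g > 2 kg (ocean vessel limit, Group Z6) — over the limit.
Group Z3 quantity: two 8.4 oz packs = 477.12 g.
That is within the Group Z3 ocean vessel limit of 500 g.
The segregation rule (Group Z6 with Group Z1) does not apply to Group Z6 with Group Z3.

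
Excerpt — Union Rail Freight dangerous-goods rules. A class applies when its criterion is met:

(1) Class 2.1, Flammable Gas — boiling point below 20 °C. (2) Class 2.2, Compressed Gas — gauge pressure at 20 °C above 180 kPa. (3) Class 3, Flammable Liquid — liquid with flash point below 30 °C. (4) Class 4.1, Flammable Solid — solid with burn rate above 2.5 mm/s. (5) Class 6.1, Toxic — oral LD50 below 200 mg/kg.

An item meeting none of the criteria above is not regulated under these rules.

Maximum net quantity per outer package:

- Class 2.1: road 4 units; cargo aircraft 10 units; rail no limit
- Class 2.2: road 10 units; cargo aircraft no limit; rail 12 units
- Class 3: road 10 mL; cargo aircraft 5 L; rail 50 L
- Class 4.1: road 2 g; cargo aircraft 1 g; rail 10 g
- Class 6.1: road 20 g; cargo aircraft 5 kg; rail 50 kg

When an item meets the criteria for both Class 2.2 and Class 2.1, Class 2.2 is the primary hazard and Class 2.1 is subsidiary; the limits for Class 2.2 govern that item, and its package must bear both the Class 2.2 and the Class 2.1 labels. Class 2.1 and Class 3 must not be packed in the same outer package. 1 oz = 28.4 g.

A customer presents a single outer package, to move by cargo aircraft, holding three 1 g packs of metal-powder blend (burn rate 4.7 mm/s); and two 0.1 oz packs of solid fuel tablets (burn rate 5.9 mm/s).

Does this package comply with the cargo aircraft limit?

Burn rate 4.7 mm/s meets the Class 4.1 criterion (Flammable Solid), so the metal-powder blend is Class 4.1.
The solid fuel tablets have burn rate 5.9 mm/s, which is > 2.5 mm/s, so they are Class 4.1 (Flammable Solid).
Total Class 4.1: (three 1 g packs = 3 g) + (two 0.1 oz packs = 5.68 g) = 8.68 g.
8.68 g exceeds the cargo aircraft limit of 1 g for Class 4.1.

No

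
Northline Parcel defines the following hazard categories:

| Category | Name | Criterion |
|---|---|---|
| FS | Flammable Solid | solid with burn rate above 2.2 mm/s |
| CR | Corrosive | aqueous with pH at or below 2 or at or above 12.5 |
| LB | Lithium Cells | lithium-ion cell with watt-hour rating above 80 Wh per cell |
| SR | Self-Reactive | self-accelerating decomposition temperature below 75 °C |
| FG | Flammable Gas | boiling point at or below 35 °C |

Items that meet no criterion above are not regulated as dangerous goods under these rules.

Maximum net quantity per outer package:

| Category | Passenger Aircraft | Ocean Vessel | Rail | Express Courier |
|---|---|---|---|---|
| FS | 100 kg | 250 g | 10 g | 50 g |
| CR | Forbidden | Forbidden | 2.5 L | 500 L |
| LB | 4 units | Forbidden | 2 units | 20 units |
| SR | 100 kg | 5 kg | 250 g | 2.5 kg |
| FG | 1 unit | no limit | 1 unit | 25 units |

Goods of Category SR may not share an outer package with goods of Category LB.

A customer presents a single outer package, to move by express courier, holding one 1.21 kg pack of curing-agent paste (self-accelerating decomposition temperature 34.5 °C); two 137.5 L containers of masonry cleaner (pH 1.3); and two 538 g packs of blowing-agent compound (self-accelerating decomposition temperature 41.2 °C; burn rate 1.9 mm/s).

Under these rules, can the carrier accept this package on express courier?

With self-accelerating decomposition temperature 34.5 °C (< 75 °C), the curing-agent paste falls in Category SR.
The masonry cleaner has pH 1.3, which is ≤ 2, so it is Category CR (Corrosive).
Self-accelerating decomposition temperature 41.2 °C meets the Category SR criterion (Self-Reactive), so the blowing-agent compound is Category SR.
Category SR net quantity: 1.21 kg + (two 538 g packs = 1.076 kg) = 2.286 kg.
That is within the Category SR express courier limit of 2.5 kg.
Category CR quantity: two 137.5 L containers = 275 L.
275 L is within the express courier limit of 500 L for Category CR.
The segregation rule (Category SR with Category LB) does not apply to Category SR with Category CR.
Every hazard category is within its express courier limit and no segregation rule is violated.

Yes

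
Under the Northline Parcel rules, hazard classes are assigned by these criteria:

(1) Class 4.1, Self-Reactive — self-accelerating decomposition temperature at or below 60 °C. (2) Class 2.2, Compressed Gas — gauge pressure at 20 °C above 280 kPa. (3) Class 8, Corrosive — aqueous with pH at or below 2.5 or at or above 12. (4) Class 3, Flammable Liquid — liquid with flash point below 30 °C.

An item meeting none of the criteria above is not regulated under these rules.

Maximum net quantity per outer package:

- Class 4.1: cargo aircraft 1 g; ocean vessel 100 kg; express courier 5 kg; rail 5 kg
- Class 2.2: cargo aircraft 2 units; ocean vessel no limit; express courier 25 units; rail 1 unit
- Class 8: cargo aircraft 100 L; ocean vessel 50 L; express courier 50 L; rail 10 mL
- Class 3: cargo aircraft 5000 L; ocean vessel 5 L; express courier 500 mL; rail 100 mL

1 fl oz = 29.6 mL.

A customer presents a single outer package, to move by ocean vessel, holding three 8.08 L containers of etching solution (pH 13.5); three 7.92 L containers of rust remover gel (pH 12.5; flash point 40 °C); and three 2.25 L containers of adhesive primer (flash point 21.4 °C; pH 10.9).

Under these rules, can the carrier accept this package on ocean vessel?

No

With pH 13.5 (≥ 12), the etching solution falls in Class 8.
The rust remover gel has pH 12.5, which is ≥ 12, so it is Class 8 (Corrosive).
The adhesive primer has flash point 21.4 °C, which is < 30 °C, so it is Class 3 (Flammable Liquid).
Total Class 8: (three 8.08 L containers = 24.24 L) + (three 7.92 L containers = 23.76 L) = 48 L.
That is within the Class 8 ocean vessel limit of 50 L.
Class 3 quantity: three 2.25 L containers = 6.75 L.
6.75 L exceeds the ocean vessel limit of 5 L for Class 3.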